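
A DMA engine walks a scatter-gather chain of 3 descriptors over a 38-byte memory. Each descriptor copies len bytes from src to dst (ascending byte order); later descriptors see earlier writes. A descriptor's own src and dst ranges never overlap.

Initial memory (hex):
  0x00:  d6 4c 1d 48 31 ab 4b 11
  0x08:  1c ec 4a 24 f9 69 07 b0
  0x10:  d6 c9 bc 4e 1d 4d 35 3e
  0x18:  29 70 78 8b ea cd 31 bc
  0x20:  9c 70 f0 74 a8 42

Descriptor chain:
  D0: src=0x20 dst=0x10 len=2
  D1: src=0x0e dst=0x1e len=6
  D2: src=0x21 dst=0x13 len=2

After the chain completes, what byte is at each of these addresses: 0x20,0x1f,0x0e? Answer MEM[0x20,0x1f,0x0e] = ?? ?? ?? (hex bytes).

D0: mem[0x10..0x11] <- [9c 70]
D1: mem[0x1e..0x23] <- [07 b0 9c 70 bc 4e]
D2: mem[0x13..0x14] <- [70 bc]
query mem[0x20]=0x9c, mem[0x1f]=0xb0, mem[0x0e]=0x07

MEM[0x20,0x1f,0x0e] = 9c b0 07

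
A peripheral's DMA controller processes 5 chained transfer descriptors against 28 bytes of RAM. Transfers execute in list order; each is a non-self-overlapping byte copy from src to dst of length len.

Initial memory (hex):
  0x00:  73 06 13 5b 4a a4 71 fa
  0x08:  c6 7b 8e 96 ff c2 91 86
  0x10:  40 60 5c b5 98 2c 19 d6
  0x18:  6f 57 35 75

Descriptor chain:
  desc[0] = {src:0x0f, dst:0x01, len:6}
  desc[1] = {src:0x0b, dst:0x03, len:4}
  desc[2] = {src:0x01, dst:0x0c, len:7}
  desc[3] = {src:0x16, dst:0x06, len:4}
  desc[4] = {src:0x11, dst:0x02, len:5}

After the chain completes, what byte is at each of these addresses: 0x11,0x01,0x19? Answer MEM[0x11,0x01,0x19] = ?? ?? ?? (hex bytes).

  after D0: wrote 6B at 0x01 = 8640605cb598
  after D1: wrote 4B at 0x03 = 96ffc291
  after D2: wrote 7B at 0x0c = 864096ffc291fa
  after D3: wrote 4B at 0x06 = 19d66f57
  after D4: wrote 5B at 0x02 = 91fab5982c
query mem[0x11]=0x91, mem[0x01]=0x86, mem[0x19]=0x57

MEM[0x11,0x01,0x19] = 91 86 57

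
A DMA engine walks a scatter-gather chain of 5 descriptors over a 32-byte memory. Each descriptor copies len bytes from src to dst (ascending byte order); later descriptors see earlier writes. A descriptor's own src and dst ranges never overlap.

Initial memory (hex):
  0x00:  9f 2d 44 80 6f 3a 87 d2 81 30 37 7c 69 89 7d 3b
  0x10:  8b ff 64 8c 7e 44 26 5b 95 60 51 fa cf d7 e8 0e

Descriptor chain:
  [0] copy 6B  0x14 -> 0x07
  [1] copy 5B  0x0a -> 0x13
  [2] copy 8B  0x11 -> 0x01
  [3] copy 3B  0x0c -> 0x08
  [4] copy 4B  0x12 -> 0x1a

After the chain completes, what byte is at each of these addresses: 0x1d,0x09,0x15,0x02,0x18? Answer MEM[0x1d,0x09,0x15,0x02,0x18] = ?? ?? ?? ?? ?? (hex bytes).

[0] 0x14->0x07 len=6 : 7e 44 26 5b 95 60
[1] 0x0a->0x13 len=5 : 5b 95 60 89 7d
[2] 0x11->0x01 len=8 : ff 64 5b 95 60 89 7d 95
[3] 0x0c->0x08 len=3 : 60 89 7d
[4] 0x12->0x1a len=4 : 64 5b 95 60
query mem[0x1d]=0x60, mem[0x09]=0x89, mem[0x15]=0x60, mem[0x02]=0x64, mem[0x18]=0x95

MEM[0x1d,0x09,0x15,0x02,0x18] = 60 89 60 64 95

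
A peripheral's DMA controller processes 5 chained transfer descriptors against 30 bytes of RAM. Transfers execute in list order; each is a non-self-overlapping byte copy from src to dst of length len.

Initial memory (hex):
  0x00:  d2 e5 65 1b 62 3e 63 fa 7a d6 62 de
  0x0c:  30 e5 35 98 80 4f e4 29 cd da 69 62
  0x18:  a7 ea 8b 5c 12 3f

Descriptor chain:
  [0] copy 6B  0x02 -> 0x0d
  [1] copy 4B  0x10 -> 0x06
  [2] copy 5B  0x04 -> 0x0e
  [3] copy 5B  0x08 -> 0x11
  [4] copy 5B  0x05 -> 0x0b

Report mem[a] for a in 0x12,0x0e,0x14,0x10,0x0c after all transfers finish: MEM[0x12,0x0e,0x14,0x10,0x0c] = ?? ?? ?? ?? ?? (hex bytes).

#0 dst[0x0d+6] := {0x65,0x1b,0x62,0x3e,0x63,0xfa}
#1 dst[0x06+4] := {0x3e,0x63,0xfa,0x29}
#2 dst[0x0e+5] := {0x62,0x3e,0x3e,0x63,0xfa}
#3 dst[0x11+5] := {0xfa,0x29,0x62,0xde,0x30}
#4 dst[0x0b+5] := {0x3e,0x3e,0x63,0xfa,0x29}
query mem[0x12]=0x29, mem[0x0e]=0xfa, mem[0x14]=0xde, mem[0x10]=0x3e, mem[0x0c]=0x3e

MEM[0x12,0x0e,0x14,0x10,0x0c] = 29 fa de 3e 3e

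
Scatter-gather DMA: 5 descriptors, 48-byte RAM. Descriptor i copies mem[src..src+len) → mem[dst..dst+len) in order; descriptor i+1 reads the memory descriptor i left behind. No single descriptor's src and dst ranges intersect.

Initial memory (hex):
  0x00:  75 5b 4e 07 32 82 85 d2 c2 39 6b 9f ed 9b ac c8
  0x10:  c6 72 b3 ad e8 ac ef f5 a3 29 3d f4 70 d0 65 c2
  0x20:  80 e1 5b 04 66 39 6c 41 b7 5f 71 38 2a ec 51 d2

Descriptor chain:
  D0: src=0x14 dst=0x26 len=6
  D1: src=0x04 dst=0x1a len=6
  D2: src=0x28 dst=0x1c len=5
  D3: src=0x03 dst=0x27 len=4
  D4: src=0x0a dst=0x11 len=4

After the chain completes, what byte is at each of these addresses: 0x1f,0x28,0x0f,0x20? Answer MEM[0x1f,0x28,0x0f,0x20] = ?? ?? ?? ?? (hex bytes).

  after D0: wrote 6B at 0x26 = e8aceff5a329
  after D1: wrote 6B at 0x1a = 328285d2c239
  after D2: wrote 5B at 0x1c = eff5a3292a
  after D3: wrote 4B at 0x27 = 07328285
  after D4: wrote 4B at 0x11 = 6b9fed9b
query mem[0x1f]=0x29, mem[0x28]=0x32, mem[0x0f]=0xc8, mem[0x20]=0x2a

MEM[0x1f,0x28,0x0f,0x20] = 29 32 c8 2a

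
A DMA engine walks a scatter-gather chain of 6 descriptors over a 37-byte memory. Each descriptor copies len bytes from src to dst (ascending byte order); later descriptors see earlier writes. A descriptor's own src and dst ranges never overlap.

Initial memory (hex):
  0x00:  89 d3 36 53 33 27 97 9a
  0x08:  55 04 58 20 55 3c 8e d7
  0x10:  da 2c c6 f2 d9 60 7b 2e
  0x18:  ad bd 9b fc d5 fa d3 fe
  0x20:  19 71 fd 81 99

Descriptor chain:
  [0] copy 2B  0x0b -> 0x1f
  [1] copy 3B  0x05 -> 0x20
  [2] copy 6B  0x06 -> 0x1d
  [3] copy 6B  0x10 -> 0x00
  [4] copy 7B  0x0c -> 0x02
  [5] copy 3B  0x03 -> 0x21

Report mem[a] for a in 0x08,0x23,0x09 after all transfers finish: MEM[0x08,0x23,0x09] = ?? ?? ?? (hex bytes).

[0] 0x0b->0x1f len=2 : 20 55
[1] 0x05->0x20 len=3 : 27 97 9a
[2] 0x06->0x1d len=6 : 97 9a 55 04 58 20
[3] 0x10->0x00 len=6 : da 2c c6 f2 d9 60
[4] 0x0c->0x02 len=7 : 55 3c 8e d7 da 2c c6
[5] 0x03->0x21 len=3 : 3c 8e d7
query mem[0x08]=0xc6, mem[0x23]=0xd7, mem[0x09]=0x04

MEM[0x08,0x23,0x09] = c6 d7 04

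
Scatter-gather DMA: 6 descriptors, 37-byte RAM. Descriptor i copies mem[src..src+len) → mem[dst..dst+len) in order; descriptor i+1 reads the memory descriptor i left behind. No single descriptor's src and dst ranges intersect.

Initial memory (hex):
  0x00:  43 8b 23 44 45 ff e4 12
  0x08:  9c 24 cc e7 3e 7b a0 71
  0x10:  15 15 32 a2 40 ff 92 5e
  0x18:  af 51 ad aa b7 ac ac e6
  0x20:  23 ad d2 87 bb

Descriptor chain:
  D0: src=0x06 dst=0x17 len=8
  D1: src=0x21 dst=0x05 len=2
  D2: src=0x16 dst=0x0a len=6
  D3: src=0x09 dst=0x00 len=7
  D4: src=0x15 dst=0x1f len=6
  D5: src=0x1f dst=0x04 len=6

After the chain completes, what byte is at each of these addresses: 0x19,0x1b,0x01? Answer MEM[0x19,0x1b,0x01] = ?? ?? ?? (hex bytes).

MEM[0x19,0x1b,0x01] = 9c cc 92

#0 dst[0x17+8] := {0xe4,0x12,0x9c,0x24,0xcc,0xe7,0x3e,0x7b}
#1 dst[0x05+2] := {0xad,0xd2}
#2 dst[0x0a+6] := {0x92,0xe4,0x12,0x9c,0x24,0xcc}
#3 dst[0x00+7] := {0x24,0x92,0xe4,0x12,0x9c,0x24,0xcc}
#4 dst[0x1f+6] := {0xff,0x92,0xe4,0x12,0x9c,0x24}
#5 dst[0x04+6] := {0xff,0x92,0xe4,0x12,0x9c,0x24}
query mem[0x19]=0x9c, mem[0x1b]=0xcc, mem[0x01]=0x92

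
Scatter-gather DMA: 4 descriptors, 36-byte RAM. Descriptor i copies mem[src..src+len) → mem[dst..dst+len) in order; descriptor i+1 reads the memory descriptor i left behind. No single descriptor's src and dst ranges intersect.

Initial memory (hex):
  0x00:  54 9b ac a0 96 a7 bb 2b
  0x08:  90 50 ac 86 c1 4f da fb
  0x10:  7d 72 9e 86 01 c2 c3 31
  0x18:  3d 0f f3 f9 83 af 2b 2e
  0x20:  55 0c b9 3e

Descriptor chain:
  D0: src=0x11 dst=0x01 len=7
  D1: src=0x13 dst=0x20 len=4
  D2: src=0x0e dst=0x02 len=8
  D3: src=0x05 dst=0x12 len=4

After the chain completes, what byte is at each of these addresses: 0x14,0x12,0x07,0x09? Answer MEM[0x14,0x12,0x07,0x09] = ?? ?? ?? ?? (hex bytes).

[0] 0x11->0x01 len=7 : 72 9e 86 01 c2 c3 31
[1] 0x13->0x20 len=4 : 86 01 c2 c3
[2] 0x0e->0x02 len=8 : da fb 7d 72 9e 86 01 c2
[3] 0x05->0x12 len=4 : 72 9e 86 01
query mem[0x14]=0x86, mem[0x12]=0x72, mem[0x07]=0x86, mem[0x09]=0xc2

MEM[0x14,0x12,0x07,0x09] = 86 72 86 c2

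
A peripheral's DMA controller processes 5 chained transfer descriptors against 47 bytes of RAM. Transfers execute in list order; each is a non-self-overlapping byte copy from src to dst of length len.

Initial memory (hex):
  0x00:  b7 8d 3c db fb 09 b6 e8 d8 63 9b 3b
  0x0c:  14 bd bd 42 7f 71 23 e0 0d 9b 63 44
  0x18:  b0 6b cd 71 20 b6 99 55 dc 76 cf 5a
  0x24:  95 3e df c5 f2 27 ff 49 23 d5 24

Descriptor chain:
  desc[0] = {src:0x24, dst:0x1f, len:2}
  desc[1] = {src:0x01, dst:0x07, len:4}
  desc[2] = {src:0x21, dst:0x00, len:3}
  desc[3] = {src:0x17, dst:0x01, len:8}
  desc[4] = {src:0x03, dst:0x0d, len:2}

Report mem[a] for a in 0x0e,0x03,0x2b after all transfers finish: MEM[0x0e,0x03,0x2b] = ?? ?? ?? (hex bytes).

[0] 0x24->0x1f len=2 : 95 3e
[1] 0x01->0x07 len=4 : 8d 3c db fb
[2] 0x21->0x00 len=3 : 76 cf 5a
[3] 0x17->0x01 len=8 : 44 b0 6b cd 71 20 b6 99
[4] 0x03->0x0d len=2 : 6b cd
query mem[0x0e]=0xcd, mem[0x03]=0x6b, mem[0x2b]=0x49

MEM[0x0e,0x03,0x2b] = cd 6b 49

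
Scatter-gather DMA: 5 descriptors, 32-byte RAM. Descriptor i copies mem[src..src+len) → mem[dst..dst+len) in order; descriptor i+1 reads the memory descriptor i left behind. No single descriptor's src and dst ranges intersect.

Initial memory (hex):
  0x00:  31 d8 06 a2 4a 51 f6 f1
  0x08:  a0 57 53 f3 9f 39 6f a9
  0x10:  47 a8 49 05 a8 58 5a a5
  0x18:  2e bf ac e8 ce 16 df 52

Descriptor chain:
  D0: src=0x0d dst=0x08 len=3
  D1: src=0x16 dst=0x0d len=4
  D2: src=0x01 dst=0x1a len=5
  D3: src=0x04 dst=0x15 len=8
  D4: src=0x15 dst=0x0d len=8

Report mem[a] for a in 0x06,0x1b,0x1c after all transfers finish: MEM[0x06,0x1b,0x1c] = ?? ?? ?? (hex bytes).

D0: mem[0x08..0x0a] <- [39 6f a9]
D1: mem[0x0d..0x10] <- [5a a5 2e bf]
D2: mem[0x1a..0x1e] <- [d8 06 a2 4a 51]
D3: mem[0x15..0x1c] <- [4a 51 f6 f1 39 6f a9 f3]
D4: mem[0x0d..0x14] <- [4a 51 f6 f1 39 6f a9 f3]
query mem[0x06]=0xf6, mem[0x1b]=0xa9, mem[0x1c]=0xf3

MEM[0x06,0x1b,0x1c] = f6 a9 f3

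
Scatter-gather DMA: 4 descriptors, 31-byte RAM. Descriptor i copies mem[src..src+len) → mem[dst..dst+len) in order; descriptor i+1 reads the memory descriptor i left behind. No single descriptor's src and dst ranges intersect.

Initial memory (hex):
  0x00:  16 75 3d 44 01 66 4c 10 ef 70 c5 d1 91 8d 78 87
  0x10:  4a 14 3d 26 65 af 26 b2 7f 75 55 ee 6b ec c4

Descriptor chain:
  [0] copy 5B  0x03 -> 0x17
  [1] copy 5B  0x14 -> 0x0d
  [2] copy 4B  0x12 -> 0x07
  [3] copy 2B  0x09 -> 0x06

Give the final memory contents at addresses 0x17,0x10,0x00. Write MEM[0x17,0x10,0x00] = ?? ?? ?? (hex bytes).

MEM[0x17,0x10,0x00] = 44 44 16

  after D0: wrote 5B at 0x17 = 4401664c10
  after D1: wrote 5B at 0x0d = 65af264401
  after D2: wrote 4B at 0x07 = 3d2665af
  after D3: wrote 2B at 0x06 = 65af
query mem[0x17]=0x44, mem[0x10]=0x44, mem[0x00]=0x16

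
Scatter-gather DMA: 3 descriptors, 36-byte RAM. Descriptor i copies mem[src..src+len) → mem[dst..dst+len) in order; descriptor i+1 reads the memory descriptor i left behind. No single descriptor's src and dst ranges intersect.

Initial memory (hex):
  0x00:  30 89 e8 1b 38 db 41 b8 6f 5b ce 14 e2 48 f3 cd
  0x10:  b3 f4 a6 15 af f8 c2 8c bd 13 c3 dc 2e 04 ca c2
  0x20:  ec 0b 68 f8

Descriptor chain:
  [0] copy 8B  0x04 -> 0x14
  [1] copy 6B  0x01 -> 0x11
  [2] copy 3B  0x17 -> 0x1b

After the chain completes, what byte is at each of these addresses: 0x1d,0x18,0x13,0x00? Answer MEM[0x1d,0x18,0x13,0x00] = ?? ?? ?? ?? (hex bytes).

MEM[0x1d,0x18,0x13,0x00] = 5b 6f 1b 30

[0] 0x04->0x14 len=8 : 38 db 41 b8 6f 5b ce 14
[1] 0x01->0x11 len=6 : 89 e8 1b 38 db 41
[2] 0x17->0x1b len=3 : b8 6f 5b
query mem[0x1d]=0x5b, mem[0x18]=0x6f, mem[0x13]=0x1b, mem[0x00]=0x30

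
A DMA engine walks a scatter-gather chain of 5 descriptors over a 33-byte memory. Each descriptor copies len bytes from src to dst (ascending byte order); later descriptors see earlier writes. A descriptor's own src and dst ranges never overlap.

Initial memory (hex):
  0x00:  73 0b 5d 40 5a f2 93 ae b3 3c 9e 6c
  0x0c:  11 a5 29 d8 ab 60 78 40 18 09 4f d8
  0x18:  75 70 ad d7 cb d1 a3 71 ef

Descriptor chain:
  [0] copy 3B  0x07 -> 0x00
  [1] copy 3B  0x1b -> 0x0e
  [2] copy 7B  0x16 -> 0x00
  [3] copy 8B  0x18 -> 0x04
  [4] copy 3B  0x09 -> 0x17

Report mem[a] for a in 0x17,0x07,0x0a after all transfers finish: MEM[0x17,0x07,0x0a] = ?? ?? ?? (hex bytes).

MEM[0x17,0x07,0x0a] = d1 d7 a3

D0: mem[0x00..0x02] <- [ae b3 3c]
D1: mem[0x0e..0x10] <- [d7 cb d1]
D2: mem[0x00..0x06] <- [4f d8 75 70 ad d7 cb]
D3: mem[0x04..0x0b] <- [75 70 ad d7 cb d1 a3 71]
D4: mem[0x17..0x19] <- [d1 a3 71]
query mem[0x17]=0xd1, mem[0x07]=0xd7, mem[0x0a]=0xa3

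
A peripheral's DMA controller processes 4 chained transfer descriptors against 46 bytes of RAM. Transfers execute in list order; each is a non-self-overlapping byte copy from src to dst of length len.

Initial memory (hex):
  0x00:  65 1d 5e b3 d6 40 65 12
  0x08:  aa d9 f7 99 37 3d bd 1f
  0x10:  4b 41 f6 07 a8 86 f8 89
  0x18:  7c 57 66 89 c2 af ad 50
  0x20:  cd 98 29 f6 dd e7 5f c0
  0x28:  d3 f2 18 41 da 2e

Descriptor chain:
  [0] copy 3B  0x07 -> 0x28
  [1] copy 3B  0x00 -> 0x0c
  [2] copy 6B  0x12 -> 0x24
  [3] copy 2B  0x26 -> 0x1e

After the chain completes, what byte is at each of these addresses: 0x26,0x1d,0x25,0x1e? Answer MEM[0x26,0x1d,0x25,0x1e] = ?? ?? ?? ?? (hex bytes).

#0 dst[0x28+3] := {0x12,0xaa,0xd9}
#1 dst[0x0c+3] := {0x65,0x1d,0x5e}
#2 dst[0x24+6] := {0xf6,0x07,0xa8,0x86,0xf8,0x89}
#3 dst[0x1e+2] := {0xa8,0x86}
query mem[0x26]=0xa8, mem[0x1d]=0xaf, mem[0x25]=0x07, mem[0x1e]=0xa8

MEM[0x26,0x1d,0x25,0x1e] = a8 af 07 a8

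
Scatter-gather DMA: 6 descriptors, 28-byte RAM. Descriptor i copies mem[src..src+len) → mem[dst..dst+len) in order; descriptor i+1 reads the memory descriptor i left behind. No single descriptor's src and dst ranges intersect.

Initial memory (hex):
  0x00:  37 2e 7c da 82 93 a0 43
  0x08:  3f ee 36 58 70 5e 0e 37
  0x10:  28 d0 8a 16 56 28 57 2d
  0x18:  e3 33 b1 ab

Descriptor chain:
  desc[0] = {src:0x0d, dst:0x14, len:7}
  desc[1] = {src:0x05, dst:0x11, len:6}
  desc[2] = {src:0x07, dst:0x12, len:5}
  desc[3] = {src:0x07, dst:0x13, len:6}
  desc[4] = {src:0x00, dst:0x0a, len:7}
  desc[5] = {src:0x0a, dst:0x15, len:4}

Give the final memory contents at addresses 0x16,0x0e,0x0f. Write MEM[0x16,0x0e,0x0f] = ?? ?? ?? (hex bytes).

[0] 0x0d->0x14 len=7 : 5e 0e 37 28 d0 8a 16
[1] 0x05->0x11 len=6 : 93 a0 43 3f ee 36
[2] 0x07->0x12 len=5 : 43 3f ee 36 58
[3] 0x07->0x13 len=6 : 43 3f ee 36 58 70
[4] 0x00->0x0a len=7 : 37 2e 7c da 82 93 a0
[5] 0x0a->0x15 len=4 : 37 2e 7c da
query mem[0x16]=0x2e, mem[0x0e]=0x82, mem[0x0f]=0x93

MEM[0x16,0x0e,0x0f] = 2e 82 93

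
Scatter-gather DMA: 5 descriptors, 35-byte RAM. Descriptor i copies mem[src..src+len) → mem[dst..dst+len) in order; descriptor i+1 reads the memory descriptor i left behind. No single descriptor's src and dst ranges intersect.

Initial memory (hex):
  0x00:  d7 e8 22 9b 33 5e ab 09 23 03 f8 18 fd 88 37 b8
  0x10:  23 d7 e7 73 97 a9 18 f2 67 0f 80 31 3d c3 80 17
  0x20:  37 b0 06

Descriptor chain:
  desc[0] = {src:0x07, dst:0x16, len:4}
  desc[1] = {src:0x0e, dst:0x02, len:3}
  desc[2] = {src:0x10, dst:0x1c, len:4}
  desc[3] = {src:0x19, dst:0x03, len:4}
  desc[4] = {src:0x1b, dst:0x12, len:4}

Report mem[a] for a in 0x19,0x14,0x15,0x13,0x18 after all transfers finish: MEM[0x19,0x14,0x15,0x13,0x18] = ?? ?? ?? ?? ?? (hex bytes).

MEM[0x19,0x14,0x15,0x13,0x18] = f8 d7 e7 23 03

  after D0: wrote 4B at 0x16 = 092303f8
  after D1: wrote 3B at 0x02 = 37b823
  after D2: wrote 4B at 0x1c = 23d7e773
  after D3: wrote 4B at 0x03 = f8803123
  after D4: wrote 4B at 0x12 = 3123d7e7
query mem[0x19]=0xf8, mem[0x14]=0xd7, mem[0x15]=0xe7, mem[0x13]=0x23, mem[0x18]=0x03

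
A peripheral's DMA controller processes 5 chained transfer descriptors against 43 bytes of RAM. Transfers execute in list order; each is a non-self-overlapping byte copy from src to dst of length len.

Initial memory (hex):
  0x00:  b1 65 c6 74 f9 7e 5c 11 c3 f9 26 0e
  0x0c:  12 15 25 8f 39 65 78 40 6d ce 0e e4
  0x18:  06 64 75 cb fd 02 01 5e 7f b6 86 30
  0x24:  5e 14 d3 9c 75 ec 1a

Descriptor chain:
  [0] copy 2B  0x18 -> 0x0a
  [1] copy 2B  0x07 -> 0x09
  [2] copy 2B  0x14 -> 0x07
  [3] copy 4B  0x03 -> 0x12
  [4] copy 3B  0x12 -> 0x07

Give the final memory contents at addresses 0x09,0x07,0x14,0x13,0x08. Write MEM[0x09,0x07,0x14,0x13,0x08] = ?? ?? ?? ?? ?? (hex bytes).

MEM[0x09,0x07,0x14,0x13,0x08] = 7e 74 7e f9 f9

  after D0: wrote 2B at 0x0a = 0664
  after D1: wrote 2B at 0x09 = 11c3
  after D2: wrote 2B at 0x07 = 6dce
  after D3: wrote 4B at 0x12 = 74f97e5c
  after D4: wrote 3B at 0x07 = 74f97e
query mem[0x09]=0x7e, mem[0x07]=0x74, mem[0x14]=0x7e, mem[0x13]=0xf9, mem[0x08]=0xf9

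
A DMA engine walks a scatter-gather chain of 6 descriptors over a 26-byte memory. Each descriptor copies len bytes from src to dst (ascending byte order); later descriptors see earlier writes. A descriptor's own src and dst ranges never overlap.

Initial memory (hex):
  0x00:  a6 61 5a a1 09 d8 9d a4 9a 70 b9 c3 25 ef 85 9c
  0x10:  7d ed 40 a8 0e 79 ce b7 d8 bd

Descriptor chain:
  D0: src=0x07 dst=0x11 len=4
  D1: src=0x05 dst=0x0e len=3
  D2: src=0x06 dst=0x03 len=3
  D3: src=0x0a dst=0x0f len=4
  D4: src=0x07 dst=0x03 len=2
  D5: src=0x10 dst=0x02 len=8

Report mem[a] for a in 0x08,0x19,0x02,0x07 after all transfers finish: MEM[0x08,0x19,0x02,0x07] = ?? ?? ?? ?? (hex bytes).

MEM[0x08,0x19,0x02,0x07] = ce bd c3 79

  after D0: wrote 4B at 0x11 = a49a70b9
  after D1: wrote 3B at 0x0e = d89da4
  after D2: wrote 3B at 0x03 = 9da49a
  after D3: wrote 4B at 0x0f = b9c325ef
  after D4: wrote 2B at 0x03 = a49a
  after D5: wrote 8B at 0x02 = c325ef70b979ceb7
query mem[0x08]=0xce, mem[0x19]=0xbd, mem[0x02]=0xc3, mem[0x07]=0x79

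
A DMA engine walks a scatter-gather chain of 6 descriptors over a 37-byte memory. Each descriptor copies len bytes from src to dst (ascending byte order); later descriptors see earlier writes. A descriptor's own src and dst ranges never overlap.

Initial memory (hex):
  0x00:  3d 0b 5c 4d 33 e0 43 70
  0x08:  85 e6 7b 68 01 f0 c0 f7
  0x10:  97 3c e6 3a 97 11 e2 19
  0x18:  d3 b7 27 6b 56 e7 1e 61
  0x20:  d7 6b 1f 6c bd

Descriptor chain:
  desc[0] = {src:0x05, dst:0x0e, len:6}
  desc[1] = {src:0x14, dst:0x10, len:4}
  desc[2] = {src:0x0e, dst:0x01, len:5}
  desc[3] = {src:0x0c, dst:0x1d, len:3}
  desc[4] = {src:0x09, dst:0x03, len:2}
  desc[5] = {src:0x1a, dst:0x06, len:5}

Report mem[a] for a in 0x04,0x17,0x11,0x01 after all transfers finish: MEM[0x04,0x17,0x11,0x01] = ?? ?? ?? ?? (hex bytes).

MEM[0x04,0x17,0x11,0x01] = 7b 19 11 e0

#0 dst[0x0e+6] := {0xe0,0x43,0x70,0x85,0xe6,0x7b}
#1 dst[0x10+4] := {0x97,0x11,0xe2,0x19}
#2 dst[0x01+5] := {0xe0,0x43,0x97,0x11,0xe2}
#3 dst[0x1d+3] := {0x01,0xf0,0xe0}
#4 dst[0x03+2] := {0xe6,0x7b}
#5 dst[0x06+5] := {0x27,0x6b,0x56,0x01,0xf0}
query mem[0x04]=0x7b, mem[0x17]=0x19, mem[0x11]=0x11, mem[0x01]=0xe0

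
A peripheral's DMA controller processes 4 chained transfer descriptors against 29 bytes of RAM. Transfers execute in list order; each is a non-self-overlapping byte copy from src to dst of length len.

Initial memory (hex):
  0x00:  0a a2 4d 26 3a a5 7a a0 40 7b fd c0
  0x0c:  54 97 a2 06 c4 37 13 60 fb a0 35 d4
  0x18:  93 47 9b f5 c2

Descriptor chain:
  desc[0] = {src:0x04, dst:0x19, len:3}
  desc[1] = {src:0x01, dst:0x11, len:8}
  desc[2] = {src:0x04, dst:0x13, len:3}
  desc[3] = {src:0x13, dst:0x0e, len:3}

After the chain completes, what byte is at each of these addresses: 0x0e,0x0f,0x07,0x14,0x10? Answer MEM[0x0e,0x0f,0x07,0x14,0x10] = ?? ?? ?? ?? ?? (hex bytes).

MEM[0x0e,0x0f,0x07,0x14,0x10] = 3a a5 a0 a5 7a

D0: mem[0x19..0x1b] <- [3a a5 7a]
D1: mem[0x11..0x18] <- [a2 4d 26 3a a5 7a a0 40]
D2: mem[0x13..0x15] <- [3a a5 7a]
D3: mem[0x0e..0x10] <- [3a a5 7a]
query mem[0x0e]=0x3a, mem[0x0f]=0xa5, mem[0x07]=0xa0, mem[0x14]=0xa5, mem[0x10]=0x7a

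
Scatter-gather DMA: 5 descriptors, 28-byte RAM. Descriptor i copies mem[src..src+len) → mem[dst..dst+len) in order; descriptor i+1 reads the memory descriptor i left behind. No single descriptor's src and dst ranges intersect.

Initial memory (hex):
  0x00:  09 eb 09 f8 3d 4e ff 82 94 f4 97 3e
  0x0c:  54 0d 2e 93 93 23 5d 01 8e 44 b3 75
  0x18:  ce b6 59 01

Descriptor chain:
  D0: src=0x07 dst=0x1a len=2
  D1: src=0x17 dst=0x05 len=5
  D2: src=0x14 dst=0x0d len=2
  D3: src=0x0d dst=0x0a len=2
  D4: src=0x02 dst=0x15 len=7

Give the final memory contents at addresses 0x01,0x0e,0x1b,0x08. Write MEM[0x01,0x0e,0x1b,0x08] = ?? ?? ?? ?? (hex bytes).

MEM[0x01,0x0e,0x1b,0x08] = eb 44 82 82

  after D0: wrote 2B at 0x1a = 8294
  after D1: wrote 5B at 0x05 = 75ceb68294
  after D2: wrote 2B at 0x0d = 8e44
  after D3: wrote 2B at 0x0a = 8e44
  after D4: wrote 7B at 0x15 = 09f83d75ceb682
query mem[0x01]=0xeb, mem[0x0e]=0x44, mem[0x1b]=0x82, mem[0x08]=0x82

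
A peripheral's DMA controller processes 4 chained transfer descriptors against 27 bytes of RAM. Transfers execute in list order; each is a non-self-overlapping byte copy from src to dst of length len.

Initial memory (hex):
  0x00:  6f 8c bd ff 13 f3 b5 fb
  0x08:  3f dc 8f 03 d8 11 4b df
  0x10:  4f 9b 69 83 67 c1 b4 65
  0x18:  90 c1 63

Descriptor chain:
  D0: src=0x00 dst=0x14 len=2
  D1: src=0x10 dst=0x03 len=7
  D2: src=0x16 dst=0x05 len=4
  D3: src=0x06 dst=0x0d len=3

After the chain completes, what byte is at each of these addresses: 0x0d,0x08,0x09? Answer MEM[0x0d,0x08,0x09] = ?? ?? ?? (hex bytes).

MEM[0x0d,0x08,0x09] = 65 c1 b4

D0: mem[0x14..0x15] <- [6f 8c]
D1: mem[0x03..0x09] <- [4f 9b 69 83 6f 8c b4]
D2: mem[0x05..0x08] <- [b4 65 90 c1]
D3: mem[0x0d..0x0f] <- [65 90 c1]
query mem[0x0d]=0x65, mem[0x08]=0xc1, mem[0x09]=0xb4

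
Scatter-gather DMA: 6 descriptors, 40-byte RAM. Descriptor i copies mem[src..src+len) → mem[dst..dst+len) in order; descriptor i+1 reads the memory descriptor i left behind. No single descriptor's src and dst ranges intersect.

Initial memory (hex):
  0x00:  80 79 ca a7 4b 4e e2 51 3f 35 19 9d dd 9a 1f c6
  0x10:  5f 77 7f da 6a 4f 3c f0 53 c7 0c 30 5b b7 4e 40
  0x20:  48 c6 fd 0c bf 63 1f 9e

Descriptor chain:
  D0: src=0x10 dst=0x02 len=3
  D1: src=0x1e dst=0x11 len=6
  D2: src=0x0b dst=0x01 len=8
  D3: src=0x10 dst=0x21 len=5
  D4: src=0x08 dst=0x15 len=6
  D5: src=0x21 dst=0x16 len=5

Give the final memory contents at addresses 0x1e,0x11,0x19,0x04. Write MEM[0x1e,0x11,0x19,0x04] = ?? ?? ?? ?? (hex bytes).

#0 dst[0x02+3] := {0x5f,0x77,0x7f}
#1 dst[0x11+6] := {0x4e,0x40,0x48,0xc6,0xfd,0x0c}
#2 dst[0x01+8] := {0x9d,0xdd,0x9a,0x1f,0xc6,0x5f,0x4e,0x40}
#3 dst[0x21+5] := {0x5f,0x4e,0x40,0x48,0xc6}
#4 dst[0x15+6] := {0x40,0x35,0x19,0x9d,0xdd,0x9a}
#5 dst[0x16+5] := {0x5f,0x4e,0x40,0x48,0xc6}
query mem[0x1e]=0x4e, mem[0x11]=0x4e, mem[0x19]=0x48, mem[0x04]=0x1f

MEM[0x1e,0x11,0x19,0x04] = 4e 4e 48 1f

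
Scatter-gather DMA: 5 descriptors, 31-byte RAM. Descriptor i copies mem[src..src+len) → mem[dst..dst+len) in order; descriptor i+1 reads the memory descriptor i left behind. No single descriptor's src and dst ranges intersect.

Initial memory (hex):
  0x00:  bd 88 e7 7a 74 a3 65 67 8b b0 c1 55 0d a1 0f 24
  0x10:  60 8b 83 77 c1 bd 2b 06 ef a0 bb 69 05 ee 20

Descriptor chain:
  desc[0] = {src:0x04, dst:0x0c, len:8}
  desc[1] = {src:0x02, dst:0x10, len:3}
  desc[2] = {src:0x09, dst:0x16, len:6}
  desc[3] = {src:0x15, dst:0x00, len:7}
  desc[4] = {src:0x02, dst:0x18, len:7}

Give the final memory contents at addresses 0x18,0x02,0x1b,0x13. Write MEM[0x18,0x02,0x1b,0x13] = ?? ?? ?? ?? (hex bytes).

D0: mem[0x0c..0x13] <- [74 a3 65 67 8b b0 c1 55]
D1: mem[0x10..0x12] <- [e7 7a 74]
D2: mem[0x16..0x1b] <- [b0 c1 55 74 a3 65]
D3: mem[0x00..0x06] <- [bd b0 c1 55 74 a3 65]
D4: mem[0x18..0x1e] <- [c1 55 74 a3 65 67 8b]
query mem[0x18]=0xc1, mem[0x02]=0xc1, mem[0x1b]=0xa3, mem[0x13]=0x55

MEM[0x18,0x02,0x1b,0x13] = c1 c1 a3 55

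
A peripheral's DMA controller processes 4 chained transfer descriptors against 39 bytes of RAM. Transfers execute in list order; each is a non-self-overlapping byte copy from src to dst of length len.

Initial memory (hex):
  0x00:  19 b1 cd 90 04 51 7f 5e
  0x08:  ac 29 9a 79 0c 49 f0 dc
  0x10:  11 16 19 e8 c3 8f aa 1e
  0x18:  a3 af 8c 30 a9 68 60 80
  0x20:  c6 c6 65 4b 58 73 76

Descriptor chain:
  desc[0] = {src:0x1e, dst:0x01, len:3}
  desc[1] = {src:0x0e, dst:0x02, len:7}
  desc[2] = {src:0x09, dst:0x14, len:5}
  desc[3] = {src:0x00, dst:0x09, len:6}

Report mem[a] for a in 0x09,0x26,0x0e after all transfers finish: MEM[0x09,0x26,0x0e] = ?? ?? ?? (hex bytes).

D0: mem[0x01..0x03] <- [60 80 c6]
D1: mem[0x02..0x08] <- [f0 dc 11 16 19 e8 c3]
D2: mem[0x14..0x18] <- [29 9a 79 0c 49]
D3: mem[0x09..0x0e] <- [19 60 f0 dc 11 16]
query mem[0x09]=0x19, mem[0x26]=0x76, mem[0x0e]=0x16

MEM[0x09,0x26,0x0e] = 19 76 16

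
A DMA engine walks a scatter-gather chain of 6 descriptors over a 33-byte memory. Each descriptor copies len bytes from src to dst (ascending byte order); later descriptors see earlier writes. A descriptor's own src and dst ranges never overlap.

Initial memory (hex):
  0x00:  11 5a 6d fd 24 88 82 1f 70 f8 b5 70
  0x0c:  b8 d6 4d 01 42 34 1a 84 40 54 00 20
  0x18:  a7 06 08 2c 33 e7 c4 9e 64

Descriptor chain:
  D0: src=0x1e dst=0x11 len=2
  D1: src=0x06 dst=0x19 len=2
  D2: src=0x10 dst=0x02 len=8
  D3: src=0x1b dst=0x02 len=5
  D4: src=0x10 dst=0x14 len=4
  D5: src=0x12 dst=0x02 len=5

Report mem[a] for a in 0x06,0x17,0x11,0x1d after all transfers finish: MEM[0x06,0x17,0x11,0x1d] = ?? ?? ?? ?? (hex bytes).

D0: mem[0x11..0x12] <- [c4 9e]
D1: mem[0x19..0x1a] <- [82 1f]
D2: mem[0x02..0x09] <- [42 c4 9e 84 40 54 00 20]
D3: mem[0x02..0x06] <- [2c 33 e7 c4 9e]
D4: mem[0x14..0x17] <- [42 c4 9e 84]
D5: mem[0x02..0x06] <- [9e 84 42 c4 9e]
query mem[0x06]=0x9e, mem[0x17]=0x84, mem[0x11]=0xc4, mem[0x1d]=0xe7

MEM[0x06,0x17,0x11,0x1d] = 9e 84 c4 e7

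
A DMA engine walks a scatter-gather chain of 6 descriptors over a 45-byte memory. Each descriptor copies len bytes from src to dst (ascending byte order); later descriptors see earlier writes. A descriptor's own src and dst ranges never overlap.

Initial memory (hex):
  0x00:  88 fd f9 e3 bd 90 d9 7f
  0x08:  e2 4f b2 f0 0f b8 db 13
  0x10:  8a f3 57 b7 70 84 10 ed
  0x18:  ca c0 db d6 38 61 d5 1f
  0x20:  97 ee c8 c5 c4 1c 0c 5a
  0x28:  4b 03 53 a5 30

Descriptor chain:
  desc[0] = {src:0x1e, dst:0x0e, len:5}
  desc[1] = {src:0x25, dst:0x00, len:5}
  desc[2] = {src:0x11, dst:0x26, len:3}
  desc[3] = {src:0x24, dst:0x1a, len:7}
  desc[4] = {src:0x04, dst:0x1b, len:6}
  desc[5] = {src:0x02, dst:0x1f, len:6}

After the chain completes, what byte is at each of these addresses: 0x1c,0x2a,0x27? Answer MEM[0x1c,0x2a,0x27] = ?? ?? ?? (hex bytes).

MEM[0x1c,0x2a,0x27] = 90 53 c8

  after D0: wrote 5B at 0x0e = d51f97eec8
  after D1: wrote 5B at 0x00 = 1c0c5a4b03
  after D2: wrote 3B at 0x26 = eec8b7
  after D3: wrote 7B at 0x1a = c41ceec8b70353
  after D4: wrote 6B at 0x1b = 0390d97fe24f
  after D5: wrote 6B at 0x1f = 5a4b0390d97f
query mem[0x1c]=0x90, mem[0x2a]=0x53, mem[0x27]=0xc8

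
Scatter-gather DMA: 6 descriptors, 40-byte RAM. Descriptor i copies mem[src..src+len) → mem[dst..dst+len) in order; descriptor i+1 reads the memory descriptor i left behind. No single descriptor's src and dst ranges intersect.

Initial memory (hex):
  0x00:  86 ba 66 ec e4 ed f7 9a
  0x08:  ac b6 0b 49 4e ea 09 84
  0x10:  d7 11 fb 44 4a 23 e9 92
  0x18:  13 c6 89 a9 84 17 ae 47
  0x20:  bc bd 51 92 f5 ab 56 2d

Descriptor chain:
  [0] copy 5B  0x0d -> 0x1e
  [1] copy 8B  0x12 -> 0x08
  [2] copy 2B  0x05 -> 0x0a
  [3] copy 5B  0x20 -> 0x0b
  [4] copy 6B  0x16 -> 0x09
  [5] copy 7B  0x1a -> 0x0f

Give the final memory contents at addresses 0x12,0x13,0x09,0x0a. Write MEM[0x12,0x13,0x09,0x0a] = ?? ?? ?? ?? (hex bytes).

[0] 0x0d->0x1e len=5 : ea 09 84 d7 11
[1] 0x12->0x08 len=8 : fb 44 4a 23 e9 92 13 c6
[2] 0x05->0x0a len=2 : ed f7
[3] 0x20->0x0b len=5 : 84 d7 11 92 f5
[4] 0x16->0x09 len=6 : e9 92 13 c6 89 a9
[5] 0x1a->0x0f len=7 : 89 a9 84 17 ea 09 84
query mem[0x12]=0x17, mem[0x13]=0xea, mem[0x09]=0xe9, mem[0x0a]=0x92

MEM[0x12,0x13,0x09,0x0a] = 17 ea e9 92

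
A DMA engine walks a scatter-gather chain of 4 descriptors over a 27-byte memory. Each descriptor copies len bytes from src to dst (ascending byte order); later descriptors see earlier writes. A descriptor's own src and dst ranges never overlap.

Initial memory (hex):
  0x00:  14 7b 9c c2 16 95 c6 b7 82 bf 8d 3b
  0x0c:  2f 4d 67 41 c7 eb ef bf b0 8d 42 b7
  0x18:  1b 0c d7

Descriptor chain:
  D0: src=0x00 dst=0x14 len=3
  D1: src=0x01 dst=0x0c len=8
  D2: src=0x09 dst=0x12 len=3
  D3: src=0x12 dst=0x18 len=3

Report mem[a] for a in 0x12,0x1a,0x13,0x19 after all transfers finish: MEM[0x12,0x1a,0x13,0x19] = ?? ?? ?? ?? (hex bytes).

MEM[0x12,0x1a,0x13,0x19] = bf 3b 8d 8d

[0] 0x00->0x14 len=3 : 14 7b 9c
[1] 0x01->0x0c len=8 : 7b 9c c2 16 95 c6 b7 82
[2] 0x09->0x12 len=3 : bf 8d 3b
[3] 0x12->0x18 len=3 : bf 8d 3b
query mem[0x12]=0xbf, mem[0x1a]=0x3b, mem[0x13]=0x8d, mem[0x19]=0x8d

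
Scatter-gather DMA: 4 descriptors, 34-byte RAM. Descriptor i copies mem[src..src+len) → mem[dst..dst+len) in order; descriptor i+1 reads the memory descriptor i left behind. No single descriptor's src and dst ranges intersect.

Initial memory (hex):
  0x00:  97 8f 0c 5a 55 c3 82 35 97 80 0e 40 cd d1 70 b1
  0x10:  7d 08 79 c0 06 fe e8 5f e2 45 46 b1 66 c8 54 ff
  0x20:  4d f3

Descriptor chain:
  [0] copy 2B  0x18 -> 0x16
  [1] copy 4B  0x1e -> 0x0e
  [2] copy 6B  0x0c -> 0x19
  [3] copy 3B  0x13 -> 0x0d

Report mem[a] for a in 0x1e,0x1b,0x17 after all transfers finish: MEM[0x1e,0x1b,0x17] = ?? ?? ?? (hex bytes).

[0] 0x18->0x16 len=2 : e2 45
[1] 0x1e->0x0e len=4 : 54 ff 4d f3
[2] 0x0c->0x19 len=6 : cd d1 54 ff 4d f3
[3] 0x13->0x0d len=3 : c0 06 fe
query mem[0x1e]=0xf3, mem[0x1b]=0x54, mem[0x17]=0x45

MEM[0x1e,0x1b,0x17] = f3 54 45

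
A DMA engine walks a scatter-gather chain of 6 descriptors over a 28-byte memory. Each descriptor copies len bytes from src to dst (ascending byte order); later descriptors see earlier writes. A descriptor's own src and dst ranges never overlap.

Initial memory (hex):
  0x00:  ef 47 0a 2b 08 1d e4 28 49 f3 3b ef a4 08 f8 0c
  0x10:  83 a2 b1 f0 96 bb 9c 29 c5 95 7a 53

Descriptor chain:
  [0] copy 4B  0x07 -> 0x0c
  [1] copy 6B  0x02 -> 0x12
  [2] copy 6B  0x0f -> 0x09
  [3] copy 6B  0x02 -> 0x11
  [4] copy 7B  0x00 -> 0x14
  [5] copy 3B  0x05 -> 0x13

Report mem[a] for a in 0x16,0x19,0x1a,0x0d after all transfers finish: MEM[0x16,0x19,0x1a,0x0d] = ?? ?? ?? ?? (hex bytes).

MEM[0x16,0x19,0x1a,0x0d] = 0a 1d e4 2b

[0] 0x07->0x0c len=4 : 28 49 f3 3b
[1] 0x02->0x12 len=6 : 0a 2b 08 1d e4 28
[2] 0x0f->0x09 len=6 : 3b 83 a2 0a 2b 08
[3] 0x02->0x11 len=6 : 0a 2b 08 1d e4 28
[4] 0x00->0x14 len=7 : ef 47 0a 2b 08 1d e4
[5] 0x05->0x13 len=3 : 1d e4 28
query mem[0x16]=0x0a, mem[0x19]=0x1d, mem[0x1a]=0xe4, mem[0x0d]=0x2b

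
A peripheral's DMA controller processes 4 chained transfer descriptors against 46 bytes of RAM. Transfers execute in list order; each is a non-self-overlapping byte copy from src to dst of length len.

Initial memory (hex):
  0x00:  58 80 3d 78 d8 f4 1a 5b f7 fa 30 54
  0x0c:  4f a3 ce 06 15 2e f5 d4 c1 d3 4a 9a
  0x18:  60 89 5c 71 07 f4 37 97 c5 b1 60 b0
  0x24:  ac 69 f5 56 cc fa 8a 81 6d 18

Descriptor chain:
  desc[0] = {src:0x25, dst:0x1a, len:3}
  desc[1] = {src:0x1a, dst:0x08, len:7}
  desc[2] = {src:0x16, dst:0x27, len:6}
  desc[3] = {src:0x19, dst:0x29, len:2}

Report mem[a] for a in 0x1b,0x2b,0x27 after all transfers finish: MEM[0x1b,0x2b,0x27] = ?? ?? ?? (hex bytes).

MEM[0x1b,0x2b,0x27] = f5 69 4a

[0] 0x25->0x1a len=3 : 69 f5 56
[1] 0x1a->0x08 len=7 : 69 f5 56 f4 37 97 c5
[2] 0x16->0x27 len=6 : 4a 9a 60 89 69 f5
[3] 0x19->0x29 len=2 : 89 69
query mem[0x1b]=0xf5, mem[0x2b]=0x69, mem[0x27]=0x4a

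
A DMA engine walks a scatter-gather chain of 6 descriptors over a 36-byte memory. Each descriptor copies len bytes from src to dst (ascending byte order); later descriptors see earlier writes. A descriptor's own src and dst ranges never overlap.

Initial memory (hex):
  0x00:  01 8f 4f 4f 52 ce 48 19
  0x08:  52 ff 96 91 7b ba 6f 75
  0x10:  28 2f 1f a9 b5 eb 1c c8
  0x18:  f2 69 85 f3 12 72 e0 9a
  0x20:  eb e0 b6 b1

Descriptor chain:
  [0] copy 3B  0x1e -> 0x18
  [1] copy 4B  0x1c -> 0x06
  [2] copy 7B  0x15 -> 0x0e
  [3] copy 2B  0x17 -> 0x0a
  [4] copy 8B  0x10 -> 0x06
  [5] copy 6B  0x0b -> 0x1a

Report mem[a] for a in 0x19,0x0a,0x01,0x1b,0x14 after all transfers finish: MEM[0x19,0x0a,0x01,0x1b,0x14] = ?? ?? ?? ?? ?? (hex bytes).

MEM[0x19,0x0a,0x01,0x1b,0x14] = 9a f3 8f 1c f3

[0] 0x1e->0x18 len=3 : e0 9a eb
[1] 0x1c->0x06 len=4 : 12 72 e0 9a
[2] 0x15->0x0e len=7 : eb 1c c8 e0 9a eb f3
[3] 0x17->0x0a len=2 : c8 e0
[4] 0x10->0x06 len=8 : c8 e0 9a eb f3 eb 1c c8
[5] 0x0b->0x1a len=6 : eb 1c c8 eb 1c c8
query mem[0x19]=0x9a, mem[0x0a]=0xf3, mem[0x01]=0x8f, mem[0x1b]=0x1c, mem[0x14]=0xf3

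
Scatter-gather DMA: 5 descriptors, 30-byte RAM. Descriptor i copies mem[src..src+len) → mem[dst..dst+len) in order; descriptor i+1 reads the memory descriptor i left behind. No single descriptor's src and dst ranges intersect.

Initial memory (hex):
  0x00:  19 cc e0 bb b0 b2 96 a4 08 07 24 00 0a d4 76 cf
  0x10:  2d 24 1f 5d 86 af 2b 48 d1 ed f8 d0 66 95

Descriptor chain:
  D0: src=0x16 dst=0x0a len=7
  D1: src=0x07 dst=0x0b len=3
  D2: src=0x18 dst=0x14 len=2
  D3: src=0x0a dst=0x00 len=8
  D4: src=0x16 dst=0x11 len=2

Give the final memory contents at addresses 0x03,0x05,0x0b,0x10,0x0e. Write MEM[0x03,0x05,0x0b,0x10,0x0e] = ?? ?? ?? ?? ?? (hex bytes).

MEM[0x03,0x05,0x0b,0x10,0x0e] = 07 d0 a4 66 f8

D0: mem[0x0a..0x10] <- [2b 48 d1 ed f8 d0 66]
D1: mem[0x0b..0x0d] <- [a4 08 07]
D2: mem[0x14..0x15] <- [d1 ed]
D3: mem[0x00..0x07] <- [2b a4 08 07 f8 d0 66 24]
D4: mem[0x11..0x12] <- [2b 48]
query mem[0x03]=0x07, mem[0x05]=0xd0, mem[0x0b]=0xa4, mem[0x10]=0x66, mem[0x0e]=0xf8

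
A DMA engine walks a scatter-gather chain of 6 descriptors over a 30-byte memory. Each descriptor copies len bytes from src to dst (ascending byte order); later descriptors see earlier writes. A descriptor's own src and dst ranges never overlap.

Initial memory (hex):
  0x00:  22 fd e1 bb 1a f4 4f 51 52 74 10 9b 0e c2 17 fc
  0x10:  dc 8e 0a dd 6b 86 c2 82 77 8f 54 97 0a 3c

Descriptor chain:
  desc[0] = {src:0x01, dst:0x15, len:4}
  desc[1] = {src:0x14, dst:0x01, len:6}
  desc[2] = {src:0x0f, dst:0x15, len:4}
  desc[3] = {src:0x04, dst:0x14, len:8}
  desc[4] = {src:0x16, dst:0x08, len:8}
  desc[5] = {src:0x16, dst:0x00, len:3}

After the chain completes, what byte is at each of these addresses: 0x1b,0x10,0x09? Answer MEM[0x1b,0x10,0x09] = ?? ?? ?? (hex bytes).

MEM[0x1b,0x10,0x09] = 9b dc 51

#0 dst[0x15+4] := {0xfd,0xe1,0xbb,0x1a}
#1 dst[0x01+6] := {0x6b,0xfd,0xe1,0xbb,0x1a,0x8f}
#2 dst[0x15+4] := {0xfc,0xdc,0x8e,0x0a}
#3 dst[0x14+8] := {0xbb,0x1a,0x8f,0x51,0x52,0x74,0x10,0x9b}
#4 dst[0x08+8] := {0x8f,0x51,0x52,0x74,0x10,0x9b,0x0a,0x3c}
#5 dst[0x00+3] := {0x8f,0x51,0x52}
query mem[0x1b]=0x9b, mem[0x10]=0xdc, mem[0x09]=0x51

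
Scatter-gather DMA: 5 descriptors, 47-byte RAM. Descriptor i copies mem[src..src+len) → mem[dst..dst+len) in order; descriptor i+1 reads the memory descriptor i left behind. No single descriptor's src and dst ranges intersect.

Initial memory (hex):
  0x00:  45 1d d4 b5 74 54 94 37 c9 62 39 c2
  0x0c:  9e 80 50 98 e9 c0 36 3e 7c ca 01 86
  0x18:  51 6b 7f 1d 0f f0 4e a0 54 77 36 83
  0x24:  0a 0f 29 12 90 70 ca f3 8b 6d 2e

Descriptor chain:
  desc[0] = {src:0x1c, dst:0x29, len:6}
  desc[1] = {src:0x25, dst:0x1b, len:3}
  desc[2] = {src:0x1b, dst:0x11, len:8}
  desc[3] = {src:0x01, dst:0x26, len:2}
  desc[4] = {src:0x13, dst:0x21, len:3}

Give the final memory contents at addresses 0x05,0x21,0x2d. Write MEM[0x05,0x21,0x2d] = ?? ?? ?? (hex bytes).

D0: mem[0x29..0x2e] <- [0f f0 4e a0 54 77]
D1: mem[0x1b..0x1d] <- [0f 29 12]
D2: mem[0x11..0x18] <- [0f 29 12 4e a0 54 77 36]
D3: mem[0x26..0x27] <- [1d d4]
D4: mem[0x21..0x23] <- [12 4e a0]
query mem[0x05]=0x54, mem[0x21]=0x12, mem[0x2d]=0x54

MEM[0x05,0x21,0x2d] = 54 12 54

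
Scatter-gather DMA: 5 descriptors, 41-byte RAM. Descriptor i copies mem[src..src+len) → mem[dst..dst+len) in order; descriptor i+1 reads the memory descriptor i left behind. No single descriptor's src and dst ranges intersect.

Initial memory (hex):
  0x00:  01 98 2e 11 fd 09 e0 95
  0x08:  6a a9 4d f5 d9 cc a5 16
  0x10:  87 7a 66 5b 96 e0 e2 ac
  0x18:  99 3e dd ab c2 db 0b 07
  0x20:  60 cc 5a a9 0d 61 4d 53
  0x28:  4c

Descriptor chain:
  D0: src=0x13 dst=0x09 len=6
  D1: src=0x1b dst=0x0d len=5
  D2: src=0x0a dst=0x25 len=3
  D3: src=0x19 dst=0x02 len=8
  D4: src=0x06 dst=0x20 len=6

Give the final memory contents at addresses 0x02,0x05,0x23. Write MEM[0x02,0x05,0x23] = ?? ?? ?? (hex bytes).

  after D0: wrote 6B at 0x09 = 5b96e0e2ac99
  after D1: wrote 5B at 0x0d = abc2db0b07
  after D2: wrote 3B at 0x25 = 96e0e2
  after D3: wrote 8B at 0x02 = 3eddabc2db0b0760
  after D4: wrote 6B at 0x20 = db0b076096e0
query mem[0x02]=0x3e, mem[0x05]=0xc2, mem[0x23]=0x60

MEM[0x02,0x05,0x23] = 3e c2 60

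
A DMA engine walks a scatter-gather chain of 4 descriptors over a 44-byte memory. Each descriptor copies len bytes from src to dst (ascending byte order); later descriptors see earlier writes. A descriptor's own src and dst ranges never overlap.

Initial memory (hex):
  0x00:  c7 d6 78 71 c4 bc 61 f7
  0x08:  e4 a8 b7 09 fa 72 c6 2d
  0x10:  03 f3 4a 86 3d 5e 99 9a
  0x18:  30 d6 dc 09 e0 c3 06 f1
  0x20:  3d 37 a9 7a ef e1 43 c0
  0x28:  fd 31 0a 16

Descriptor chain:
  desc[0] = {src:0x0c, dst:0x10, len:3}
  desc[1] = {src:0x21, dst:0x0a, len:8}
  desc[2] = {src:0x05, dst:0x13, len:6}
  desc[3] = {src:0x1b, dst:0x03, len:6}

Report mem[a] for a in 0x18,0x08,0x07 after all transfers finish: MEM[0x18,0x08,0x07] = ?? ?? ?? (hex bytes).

[0] 0x0c->0x10 len=3 : fa 72 c6
[1] 0x21->0x0a len=8 : 37 a9 7a ef e1 43 c0 fd
[2] 0x05->0x13 len=6 : bc 61 f7 e4 a8 37
[3] 0x1b->0x03 len=6 : 09 e0 c3 06 f1 3d
query mem[0x18]=0x37, mem[0x08]=0x3d, mem[0x07]=0xf1

MEM[0x18,0x08,0x07] = 37 3d f1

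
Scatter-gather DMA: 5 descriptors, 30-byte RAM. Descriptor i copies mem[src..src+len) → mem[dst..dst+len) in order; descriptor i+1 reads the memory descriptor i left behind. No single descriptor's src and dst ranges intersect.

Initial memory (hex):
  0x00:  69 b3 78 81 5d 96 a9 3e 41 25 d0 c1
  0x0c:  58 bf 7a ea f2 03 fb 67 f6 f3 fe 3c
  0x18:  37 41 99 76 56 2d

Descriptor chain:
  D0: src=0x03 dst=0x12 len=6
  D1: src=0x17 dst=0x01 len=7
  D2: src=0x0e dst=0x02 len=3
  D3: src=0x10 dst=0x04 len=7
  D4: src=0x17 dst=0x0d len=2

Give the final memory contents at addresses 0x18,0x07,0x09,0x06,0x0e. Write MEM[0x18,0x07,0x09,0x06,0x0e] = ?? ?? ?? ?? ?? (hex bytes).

#0 dst[0x12+6] := {0x81,0x5d,0x96,0xa9,0x3e,0x41}
#1 dst[0x01+7] := {0x41,0x37,0x41,0x99,0x76,0x56,0x2d}
#2 dst[0x02+3] := {0x7a,0xea,0xf2}
#3 dst[0x04+7] := {0xf2,0x03,0x81,0x5d,0x96,0xa9,0x3e}
#4 dst[0x0d+2] := {0x41,0x37}
query mem[0x18]=0x37, mem[0x07]=0x5d, mem[0x09]=0xa9, mem[0x06]=0x81, mem[0x0e]=0x37

MEM[0x18,0x07,0x09,0x06,0x0e] = 37 5d a9 81 37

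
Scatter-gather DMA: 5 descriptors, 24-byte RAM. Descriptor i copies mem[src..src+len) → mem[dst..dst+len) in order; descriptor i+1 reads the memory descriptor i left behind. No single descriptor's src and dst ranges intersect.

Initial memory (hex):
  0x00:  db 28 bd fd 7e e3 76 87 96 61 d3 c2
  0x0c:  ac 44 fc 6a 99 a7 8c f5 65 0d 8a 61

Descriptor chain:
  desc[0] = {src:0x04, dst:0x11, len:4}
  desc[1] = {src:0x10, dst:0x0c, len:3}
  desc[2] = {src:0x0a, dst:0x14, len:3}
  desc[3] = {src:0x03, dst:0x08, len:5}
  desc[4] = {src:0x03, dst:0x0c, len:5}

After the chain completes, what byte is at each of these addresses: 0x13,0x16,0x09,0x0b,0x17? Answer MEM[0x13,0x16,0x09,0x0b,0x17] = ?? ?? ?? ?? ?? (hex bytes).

D0: mem[0x11..0x14] <- [7e e3 76 87]
D1: mem[0x0c..0x0e] <- [99 7e e3]
D2: mem[0x14..0x16] <- [d3 c2 99]
D3: mem[0x08..0x0c] <- [fd 7e e3 76 87]
D4: mem[0x0c..0x10] <- [fd 7e e3 76 87]
query mem[0x13]=0x76, mem[0x16]=0x99, mem[0x09]=0x7e, mem[0x0b]=0x76, mem[0x17]=0x61

MEM[0x13,0x16,0x09,0x0b,0x17] = 76 99 7e 76 61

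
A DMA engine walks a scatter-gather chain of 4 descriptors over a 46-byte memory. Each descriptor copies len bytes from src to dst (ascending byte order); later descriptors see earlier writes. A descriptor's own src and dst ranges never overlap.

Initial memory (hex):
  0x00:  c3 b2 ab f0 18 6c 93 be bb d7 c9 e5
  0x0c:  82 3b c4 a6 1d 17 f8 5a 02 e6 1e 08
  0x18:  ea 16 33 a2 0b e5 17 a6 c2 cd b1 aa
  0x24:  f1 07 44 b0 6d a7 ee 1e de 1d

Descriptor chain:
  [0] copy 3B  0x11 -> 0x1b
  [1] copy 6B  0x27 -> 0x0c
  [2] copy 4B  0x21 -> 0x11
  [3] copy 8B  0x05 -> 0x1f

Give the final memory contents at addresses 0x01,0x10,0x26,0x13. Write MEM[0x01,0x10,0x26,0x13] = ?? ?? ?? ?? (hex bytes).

[0] 0x11->0x1b len=3 : 17 f8 5a
[1] 0x27->0x0c len=6 : b0 6d a7 ee 1e de
[2] 0x21->0x11 len=4 : cd b1 aa f1
[3] 0x05->0x1f len=8 : 6c 93 be bb d7 c9 e5 b0
query mem[0x01]=0xb2, mem[0x10]=0x1e, mem[0x26]=0xb0, mem[0x13]=0xaa

MEM[0x01,0x10,0x26,0x13] = b2 1e b0 aa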